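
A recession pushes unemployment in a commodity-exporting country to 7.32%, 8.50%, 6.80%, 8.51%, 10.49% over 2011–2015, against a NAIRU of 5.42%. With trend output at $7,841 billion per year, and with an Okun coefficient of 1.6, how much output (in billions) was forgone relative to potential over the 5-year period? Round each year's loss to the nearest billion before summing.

Year 2011: gap = -1.6 × (7.32 - 5.42) = -3.04%, loss ≈ 7841 × 3.04/100 ≈ 238.
Year 2012: gap = -1.6 × (8.5 - 5.42) = -4.928%, loss ≈ 7841 × 4.928/100 ≈ 386.
Year 2013: gap = -1.6 × (6.8 - 5.42) = -2.208%, loss ≈ 7841 × 2.208/100 ≈ 173.
Year 2014: gap = -1.6 × (8.51 - 5.42) = -4.944%, loss ≈ 7841 × 4.944/100 ≈ 388.
Year 2015: gap = -1.6 × (10.49 - 5.42) = -8.112%, loss ≈ 7841 × 8.112/100 ≈ 636.
Total lost output = 238 + 386 + 173 + 388 + 636 = 1821 billion.

$1,821 billion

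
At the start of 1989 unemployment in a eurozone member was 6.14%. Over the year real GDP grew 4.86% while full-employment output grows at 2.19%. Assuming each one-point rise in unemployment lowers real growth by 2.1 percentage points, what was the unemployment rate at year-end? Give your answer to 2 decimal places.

Growth-rate Okun's law: g_Y = g_Y* - β × Δu, so Δu = (g_Y* - g_Y)/β.
Δu = (2.19 - 4.86)/2.1 = -2.67/2.1 = -1.27 percentage points.
Year-end unemployment = 6.14 - 1.27 = 4.87%.

4.87%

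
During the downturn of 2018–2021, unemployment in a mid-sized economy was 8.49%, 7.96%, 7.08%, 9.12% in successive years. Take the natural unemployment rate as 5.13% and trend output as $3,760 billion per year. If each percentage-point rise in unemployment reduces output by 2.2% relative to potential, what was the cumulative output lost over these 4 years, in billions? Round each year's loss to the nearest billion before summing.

$1,003 billion

Year 2018: gap = -2.2 × (8.49 - 5.13) = -7.392%, loss ≈ 3760 × 7.392/100 ≈ 278.
Year 2019: gap = -2.2 × (7.96 - 5.13) = -6.226%, loss ≈ 3760 × 6.226/100 ≈ 234.
Year 2020: gap = -2.2 × (7.08 - 5.13) = -4.29%, loss ≈ 3760 × 4.29/100 ≈ 161.
Year 2021: gap = -2.2 × (9.12 - 5.13) = -8.778%, loss ≈ 3760 × 8.778/100 ≈ 330.
Total lost output = 278 + 234 + 161 + 330 = 1003 billion.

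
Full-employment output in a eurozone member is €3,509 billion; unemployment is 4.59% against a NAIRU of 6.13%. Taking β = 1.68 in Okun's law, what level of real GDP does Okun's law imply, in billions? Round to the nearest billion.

€3,600 billion

Unemployment gap = 4.59 - 6.13 = -1.54 points, so the output gap is -1.68 × (-1.54) = 2.5872%.
Actual GDP = 3509 × (1 + 2.5872/100) = 3509 × 1.025872 ≈ 3600 billion.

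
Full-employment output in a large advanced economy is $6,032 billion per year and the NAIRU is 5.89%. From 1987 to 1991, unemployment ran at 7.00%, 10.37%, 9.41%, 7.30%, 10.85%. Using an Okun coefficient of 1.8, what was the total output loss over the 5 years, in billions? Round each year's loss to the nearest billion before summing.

$1,681 billion

Year 1987: gap = -1.8 × (7 - 5.89) = -1.998%, loss ≈ 6032 × 1.998/100 ≈ 121.
Year 1988: gap = -1.8 × (10.37 - 5.89) = -8.064%, loss ≈ 6032 × 8.064/100 ≈ 486.
Year 1989: gap = -1.8 × (9.41 - 5.89) = -6.336%, loss ≈ 6032 × 6.336/100 ≈ 382.
Year 1990: gap = -1.8 × (7.3 - 5.89) = -2.538%, loss ≈ 6032 × 2.538/100 ≈ 153.
Year 1991: gap = -1.8 × (10.85 - 5.89) = -8.928%, loss ≈ 6032 × 8.928/100 ≈ 539.
Total lost output = 121 + 486 + 382 + 153 + 539 = 1681 billion.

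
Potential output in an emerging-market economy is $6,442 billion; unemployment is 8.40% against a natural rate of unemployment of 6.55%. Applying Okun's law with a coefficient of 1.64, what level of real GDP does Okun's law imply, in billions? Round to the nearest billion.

Unemployment gap = 8.4 - 6.55 = 1.85 points, so the output gap is -1.64 × 1.85 = -3.034%.
Actual GDP = 6442 × (1 - 3.034/100) = 6442 × 0.96966 ≈ 6247 billion.

$6,247 billion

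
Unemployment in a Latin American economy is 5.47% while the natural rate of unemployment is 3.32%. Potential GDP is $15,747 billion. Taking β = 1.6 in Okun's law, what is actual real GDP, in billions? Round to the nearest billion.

$15,205 billion

Unemployment gap = 5.47 - 3.32 = 2.15 points, so the output gap is -1.6 × 2.15 = -3.44%.
Actual GDP = 15747 × (1 - 3.44/100) = 15747 × 0.9656 ≈ 15205 billion.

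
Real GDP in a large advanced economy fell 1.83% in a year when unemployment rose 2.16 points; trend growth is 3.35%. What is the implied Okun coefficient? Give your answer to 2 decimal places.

β ≈ 2.40

Growth form: g_Y = g_Y* - β × Δu, so β = (g_Y* - g_Y)/Δu.
β = (3.35 + 1.83)/2.16 = 5.18/2.16 = 2.40.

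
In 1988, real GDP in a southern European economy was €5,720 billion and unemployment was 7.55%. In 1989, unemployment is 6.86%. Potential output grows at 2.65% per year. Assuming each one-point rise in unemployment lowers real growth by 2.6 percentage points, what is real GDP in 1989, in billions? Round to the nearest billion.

€5,974 billion

Δu = 6.86 - 7.55 = -0.69 points.
Okun's law (growth form): g_Y = g_Y* - β × Δu = 2.65 - 2.6 × (-0.69) = 2.65 + 1.794 = 4.444%.
Real GDP in the next year = 5720 × (1 + 4.444/100) = 5720 × 1.04444 ≈ 5974 billion.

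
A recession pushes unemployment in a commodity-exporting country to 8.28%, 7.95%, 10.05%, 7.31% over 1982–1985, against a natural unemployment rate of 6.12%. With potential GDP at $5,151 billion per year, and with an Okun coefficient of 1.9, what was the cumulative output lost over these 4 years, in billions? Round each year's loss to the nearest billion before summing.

Year 1982: gap = -1.9 × (8.28 - 6.12) = -4.104%, loss ≈ 5151 × 4.104/100 ≈ 211.
Year 1983: gap = -1.9 × (7.95 - 6.12) = -3.477%, loss ≈ 5151 × 3.477/100 ≈ 179.
Year 1984: gap = -1.9 × (10.05 - 6.12) = -7.467%, loss ≈ 5151 × 7.467/100 ≈ 385.
Year 1985: gap = -1.9 × (7.31 - 6.12) = -2.261%, loss ≈ 5151 × 2.261/100 ≈ 116.
Total lost output = 211 + 179 + 385 + 116 = 891 billion.

$891 billion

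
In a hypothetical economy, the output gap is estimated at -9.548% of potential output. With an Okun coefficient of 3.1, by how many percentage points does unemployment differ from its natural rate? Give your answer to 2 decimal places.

3.08 percentage points

Okun's law: output gap = -β × (u - u*), so u - u* = -(output gap)/β.
u - u* = -(-9.548)/3.1 = 3.08 percentage points.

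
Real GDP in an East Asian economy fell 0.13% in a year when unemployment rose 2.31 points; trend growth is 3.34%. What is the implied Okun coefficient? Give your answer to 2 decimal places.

Growth form: g_Y = g_Y* - β × Δu, so β = (g_Y* - g_Y)/Δu.
β = (3.34 + 0.13)/2.31 = 3.47/2.31 = 1.50.

β ≈ 1.50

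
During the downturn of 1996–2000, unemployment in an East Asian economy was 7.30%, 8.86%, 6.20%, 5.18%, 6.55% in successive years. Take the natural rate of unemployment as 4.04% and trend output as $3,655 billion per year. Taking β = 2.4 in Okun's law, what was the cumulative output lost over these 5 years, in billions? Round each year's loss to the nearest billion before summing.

$1,218 billion

Year 1996: gap = -2.4 × (7.3 - 4.04) = -7.824%, loss ≈ 3655 × 7.824/100 ≈ 286.
Year 1997: gap = -2.4 × (8.86 - 4.04) = -11.568%, loss ≈ 3655 × 11.568/100 ≈ 423.
Year 1998: gap = -2.4 × (6.2 - 4.04) = -5.184%, loss ≈ 3655 × 5.184/100 ≈ 189.
Year 1999: gap = -2.4 × (5.18 - 4.04) = -2.736%, loss ≈ 3655 × 2.736/100 ≈ 100.
Year 2000: gap = -2.4 × (6.55 - 4.04) = -6.024%, loss ≈ 3655 × 6.024/100 ≈ 220.
Total lost output = 286 + 423 + 189 + 100 + 220 = 1218 billion.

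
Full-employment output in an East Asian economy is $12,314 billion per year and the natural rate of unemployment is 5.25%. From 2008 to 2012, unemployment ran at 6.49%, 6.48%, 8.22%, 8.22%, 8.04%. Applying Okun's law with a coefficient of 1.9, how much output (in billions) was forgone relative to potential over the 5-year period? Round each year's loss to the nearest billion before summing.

Year 2008: gap = -1.9 × (6.49 - 5.25) = -2.356%, loss ≈ 12314 × 2.356/100 ≈ 290.
Year 2009: gap = -1.9 × (6.48 - 5.25) = -2.337%, loss ≈ 12314 × 2.337/100 ≈ 288.
Year 2010: gap = -1.9 × (8.22 - 5.25) = -5.643%, loss ≈ 12314 × 5.643/100 ≈ 695.
Year 2011: gap = -1.9 × (8.22 - 5.25) = -5.643%, loss ≈ 12314 × 5.643/100 ≈ 695.
Year 2012: gap = -1.9 × (8.04 - 5.25) = -5.301%, loss ≈ 12314 × 5.301/100 ≈ 653.
Total lost output = 290 + 288 + 695 + 695 + 653 = 2621 billion.

$2,621 billion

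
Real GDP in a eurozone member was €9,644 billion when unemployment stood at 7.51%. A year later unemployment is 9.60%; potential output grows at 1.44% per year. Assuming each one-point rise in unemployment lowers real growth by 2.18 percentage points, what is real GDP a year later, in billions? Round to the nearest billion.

Δu = 9.6 - 7.51 = 2.09 points.
Okun's law (growth form): g_Y = g_Y* - β × Δu = 1.44 - 2.18 × (2.09) = 1.44 - 4.5562 = -3.1162%.
Real GDP in the next year = 9644 × (1 - 3.1162/100) = 9644 × 0.968838 ≈ 9343 billion.

€9,343 billion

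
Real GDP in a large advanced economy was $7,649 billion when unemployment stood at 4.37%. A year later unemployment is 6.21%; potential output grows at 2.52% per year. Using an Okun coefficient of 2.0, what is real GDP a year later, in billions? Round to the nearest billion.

$7,560 billion

Δu = 6.21 - 4.37 = 1.84 points.
Okun's law (growth form): g_Y = g_Y* - β × Δu = 2.52 - 2.0 × (1.84) = 2.52 - 3.68 = -1.16%.
Real GDP in the next year = 7649 × (1 - 1.16/100) = 7649 × 0.9884 ≈ 7560 billion.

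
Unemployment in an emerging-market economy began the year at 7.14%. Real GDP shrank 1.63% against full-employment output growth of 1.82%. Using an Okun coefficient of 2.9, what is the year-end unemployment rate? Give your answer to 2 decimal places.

Growth-rate Okun's law: g_Y = g_Y* - β × Δu, so Δu = (g_Y* - g_Y)/β.
Δu = (1.82 + 1.63)/2.9 = 3.45/2.9 = 1.19 percentage points.
Year-end unemployment = 7.14 + 1.19 = 8.33%.

8.33%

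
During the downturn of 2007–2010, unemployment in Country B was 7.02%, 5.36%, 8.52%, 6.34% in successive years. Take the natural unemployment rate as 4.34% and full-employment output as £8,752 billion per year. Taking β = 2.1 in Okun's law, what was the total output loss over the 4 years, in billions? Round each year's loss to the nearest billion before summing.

Year 2007: gap = -2.1 × (7.02 - 4.34) = -5.628%, loss ≈ 8752 × 5.628/100 ≈ 493.
Year 2008: gap = -2.1 × (5.36 - 4.34) = -2.142%, loss ≈ 8752 × 2.142/100 ≈ 187.
Year 2009: gap = -2.1 × (8.52 - 4.34) = -8.778%, loss ≈ 8752 × 8.778/100 ≈ 768.
Year 2010: gap = -2.1 × (6.34 - 4.34) = -4.2%, loss ≈ 8752 × 4.2/100 ≈ 368.
Total lost output = 493 + 187 + 768 + 368 = 1816 billion.

£1,816 billion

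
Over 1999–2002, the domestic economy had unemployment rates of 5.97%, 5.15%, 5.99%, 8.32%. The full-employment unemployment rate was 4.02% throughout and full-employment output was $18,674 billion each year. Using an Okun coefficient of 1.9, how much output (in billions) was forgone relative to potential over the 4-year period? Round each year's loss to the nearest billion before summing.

$3,318 billion

Year 1999: gap = -1.9 × (5.97 - 4.02) = -3.705%, loss ≈ 18674 × 3.705/100 ≈ 692.
Year 2000: gap = -1.9 × (5.15 - 4.02) = -2.147%, loss ≈ 18674 × 2.147/100 ≈ 401.
Year 2001: gap = -1.9 × (5.99 - 4.02) = -3.743%, loss ≈ 18674 × 3.743/100 ≈ 699.
Year 2002: gap = -1.9 × (8.32 - 4.02) = -8.17%, loss ≈ 18674 × 8.17/100 ≈ 1526.
Total lost output = 692 + 401 + 699 + 1526 = 3318 billion.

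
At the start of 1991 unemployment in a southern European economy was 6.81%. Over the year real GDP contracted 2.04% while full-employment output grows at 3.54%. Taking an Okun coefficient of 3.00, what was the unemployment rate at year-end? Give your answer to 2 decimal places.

8.67%

Growth-rate Okun's law: g_Y = g_Y* - β × Δu, so Δu = (g_Y* - g_Y)/β.
Δu = (3.54 + 2.04)/3.00 = 5.58/3.00 = 1.86 percentage points.
Year-end unemployment = 6.81 + 1.86 = 8.67%.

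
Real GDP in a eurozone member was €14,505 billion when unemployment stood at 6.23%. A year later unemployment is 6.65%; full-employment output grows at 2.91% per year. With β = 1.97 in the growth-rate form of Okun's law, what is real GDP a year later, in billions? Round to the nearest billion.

Δu = 6.65 - 6.23 = 0.42 points.
Okun's law (growth form): g_Y = g_Y* - β × Δu = 2.91 - 1.97 × (0.42) = 2.91 - 0.8274 = 2.0826%.
Real GDP in the next year = 14505 × (1 + 2.0826/100) = 14505 × 1.020826 ≈ 14807 billion.

€14,807 billion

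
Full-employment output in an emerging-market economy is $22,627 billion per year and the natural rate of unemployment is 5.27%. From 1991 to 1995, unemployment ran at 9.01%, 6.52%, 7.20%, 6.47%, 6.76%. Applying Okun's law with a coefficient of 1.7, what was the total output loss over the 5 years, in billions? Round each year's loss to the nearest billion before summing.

$3,697 billion

Year 1991: gap = -1.7 × (9.01 - 5.27) = -6.358%, loss ≈ 22627 × 6.358/100 ≈ 1439.
Year 1992: gap = -1.7 × (6.52 - 5.27) = -2.125%, loss ≈ 22627 × 2.125/100 ≈ 481.
Year 1993: gap = -1.7 × (7.2 - 5.27) = -3.281%, loss ≈ 22627 × 3.281/100 ≈ 742.
Year 1994: gap = -1.7 × (6.47 - 5.27) = -2.04%, loss ≈ 22627 × 2.04/100 ≈ 462.
Year 1995: gap = -1.7 × (6.76 - 5.27) = -2.533%, loss ≈ 22627 × 2.533/100 ≈ 573.
Total lost output = 1439 + 481 + 742 + 462 + 573 = 3697 billion.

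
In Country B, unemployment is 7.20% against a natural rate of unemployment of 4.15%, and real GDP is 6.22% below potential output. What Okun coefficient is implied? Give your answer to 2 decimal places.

Okun's law: output gap = -β × (u - u*).
-6.22 = -β × (7.2 - 4.15) = -β × 3.05, so β = 6.22/3.05 = 2.04.

β ≈ 2.04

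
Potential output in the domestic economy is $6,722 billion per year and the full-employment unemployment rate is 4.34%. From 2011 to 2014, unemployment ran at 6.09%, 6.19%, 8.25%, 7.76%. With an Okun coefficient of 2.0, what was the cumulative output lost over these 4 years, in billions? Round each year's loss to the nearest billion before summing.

Year 2011: gap = -2.0 × (6.09 - 4.34) = -3.5%, loss ≈ 6722 × 3.5/100 ≈ 235.
Year 2012: gap = -2.0 × (6.19 - 4.34) = -3.7%, loss ≈ 6722 × 3.7/100 ≈ 249.
Year 2013: gap = -2.0 × (8.25 - 4.34) = -7.82%, loss ≈ 6722 × 7.82/100 ≈ 526.
Year 2014: gap = -2.0 × (7.76 - 4.34) = -6.84%, loss ≈ 6722 × 6.84/100 ≈ 460.
Total lost output = 235 + 249 + 526 + 460 = 1470 billion.

$1,470 billion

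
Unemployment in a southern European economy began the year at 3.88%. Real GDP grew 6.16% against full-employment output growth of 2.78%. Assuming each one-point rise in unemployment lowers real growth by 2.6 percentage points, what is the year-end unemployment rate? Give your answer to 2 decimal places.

Growth-rate Okun's law: g_Y = g_Y* - β × Δu, so Δu = (g_Y* - g_Y)/β.
Δu = (2.78 - 6.16)/2.6 = -3.38/2.6 = -1.30 percentage points.
Year-end unemployment = 3.88 - 1.3 = 2.58%.

2.58%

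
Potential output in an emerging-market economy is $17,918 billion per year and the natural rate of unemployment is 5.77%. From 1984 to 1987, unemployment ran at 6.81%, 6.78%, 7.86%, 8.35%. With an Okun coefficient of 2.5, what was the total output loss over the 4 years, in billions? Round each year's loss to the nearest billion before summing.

Year 1984: gap = -2.5 × (6.81 - 5.77) = -2.6%, loss ≈ 17918 × 2.6/100 ≈ 466.
Year 1985: gap = -2.5 × (6.78 - 5.77) = -2.525%, loss ≈ 17918 × 2.525/100 ≈ 452.
Year 1986: gap = -2.5 × (7.86 - 5.77) = -5.225%, loss ≈ 17918 × 5.225/100 ≈ 936.
Year 1987: gap = -2.5 × (8.35 - 5.77) = -6.45%, loss ≈ 17918 × 6.45/100 ≈ 1156.
Total lost output = 466 + 452 + 936 + 1156 = 3010 billion.

$3,010 billion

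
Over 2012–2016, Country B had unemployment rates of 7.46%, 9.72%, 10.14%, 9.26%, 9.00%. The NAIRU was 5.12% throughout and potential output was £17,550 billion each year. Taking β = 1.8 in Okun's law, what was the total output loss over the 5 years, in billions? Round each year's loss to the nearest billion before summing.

Year 2012: gap = -1.8 × (7.46 - 5.12) = -4.212%, loss ≈ 17550 × 4.212/100 ≈ 739.
Year 2013: gap = -1.8 × (9.72 - 5.12) = -8.28%, loss ≈ 17550 × 8.28/100 ≈ 1453.
Year 2014: gap = -1.8 × (10.14 - 5.12) = -9.036%, loss ≈ 17550 × 9.036/100 ≈ 1586.
Year 2015: gap = -1.8 × (9.26 - 5.12) = -7.452%, loss ≈ 17550 × 7.452/100 ≈ 1308.
Year 2016: gap = -1.8 × (9 - 5.12) = -6.984%, loss ≈ 17550 × 6.984/100 ≈ 1226.
Total lost output = 739 + 1453 + 1586 + 1308 + 1226 = 6312 billion.

£6,312 billion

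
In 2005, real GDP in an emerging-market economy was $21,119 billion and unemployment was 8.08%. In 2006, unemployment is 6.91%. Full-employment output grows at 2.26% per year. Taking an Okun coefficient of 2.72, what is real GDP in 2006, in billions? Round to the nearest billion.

Δu = 6.91 - 8.08 = -1.17 points.
Okun's law (growth form): g_Y = g_Y* - β × Δu = 2.26 - 2.72 × (-1.17) = 2.26 + 3.1824 = 5.4424%.
Real GDP in the next year = 21119 × (1 + 5.4424/100) = 21119 × 1.054424 ≈ 22268 billion.

$22,268 billion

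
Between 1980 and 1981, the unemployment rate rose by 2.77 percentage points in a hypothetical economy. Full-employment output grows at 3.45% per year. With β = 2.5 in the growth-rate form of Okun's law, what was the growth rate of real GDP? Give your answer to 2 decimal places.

Growth-rate Okun's law: g_Y = g_Y* - β × Δu.
g_Y = 3.45 - 2.5 × (2.77) = 3.45 - 6.925 = -3.475%, i.e. -3.48% to 2 d.p.

-3.48%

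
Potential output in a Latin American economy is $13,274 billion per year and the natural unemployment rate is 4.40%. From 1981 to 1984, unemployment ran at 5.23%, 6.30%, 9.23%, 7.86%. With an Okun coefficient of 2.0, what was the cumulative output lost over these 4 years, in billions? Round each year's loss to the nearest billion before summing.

$2,925 billion

Year 1981: gap = -2.0 × (5.23 - 4.4) = -1.66%, loss ≈ 13274 × 1.66/100 ≈ 220.
Year 1982: gap = -2.0 × (6.3 - 4.4) = -3.8%, loss ≈ 13274 × 3.8/100 ≈ 504.
Year 1983: gap = -2.0 × (9.23 - 4.4) = -9.66%, loss ≈ 13274 × 9.66/100 ≈ 1282.
Year 1984: gap = -2.0 × (7.86 - 4.4) = -6.92%, loss ≈ 13274 × 6.92/100 ≈ 919.
Total lost output = 220 + 504 + 1282 + 919 = 2925 billion.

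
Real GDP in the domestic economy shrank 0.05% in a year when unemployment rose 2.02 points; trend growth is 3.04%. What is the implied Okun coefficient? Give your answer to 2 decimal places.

Growth form: g_Y = g_Y* - β × Δu, so β = (g_Y* - g_Y)/Δu.
β = (3.04 + 0.05)/2.02 = 3.09/2.02 = 1.53.

β ≈ 1.53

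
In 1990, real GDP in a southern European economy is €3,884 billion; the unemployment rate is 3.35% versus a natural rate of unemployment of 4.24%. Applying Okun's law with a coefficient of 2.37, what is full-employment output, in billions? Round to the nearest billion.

€3,804 billion

Unemployment gap = 3.35 - 4.24 = -0.89 points, so output gap = -2.37 × (-0.89) = 2.1093%.
Since Y = Y* × (1 + gap/100), Y* = 3884/1.021093 ≈ 3804 billion.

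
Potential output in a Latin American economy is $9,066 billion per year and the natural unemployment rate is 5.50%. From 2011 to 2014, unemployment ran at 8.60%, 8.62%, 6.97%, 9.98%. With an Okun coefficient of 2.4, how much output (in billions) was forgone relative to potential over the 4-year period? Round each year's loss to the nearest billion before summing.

$2,649 billion

Year 2011: gap = -2.4 × (8.6 - 5.5) = -7.44%, loss ≈ 9066 × 7.44/100 ≈ 675.
Year 2012: gap = -2.4 × (8.62 - 5.5) = -7.488%, loss ≈ 9066 × 7.488/100 ≈ 679.
Year 2013: gap = -2.4 × (6.97 - 5.5) = -3.528%, loss ≈ 9066 × 3.528/100 ≈ 320.
Year 2014: gap = -2.4 × (9.98 - 5.5) = -10.752%, loss ≈ 9066 × 10.752/100 ≈ 975.
Total lost output = 675 + 679 + 320 + 975 = 2649 billion.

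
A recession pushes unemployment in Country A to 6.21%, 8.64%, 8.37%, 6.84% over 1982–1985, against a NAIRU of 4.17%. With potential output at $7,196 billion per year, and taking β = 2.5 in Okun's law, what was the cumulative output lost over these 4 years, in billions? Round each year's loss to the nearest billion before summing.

$2,407 billion

Year 1982: gap = -2.5 × (6.21 - 4.17) = -5.1%, loss ≈ 7196 × 5.1/100 ≈ 367.
Year 1983: gap = -2.5 × (8.64 - 4.17) = -11.175%, loss ≈ 7196 × 11.175/100 ≈ 804.
Year 1984: gap = -2.5 × (8.37 - 4.17) = -10.5%, loss ≈ 7196 × 10.5/100 ≈ 756.
Year 1985: gap = -2.5 × (6.84 - 4.17) = -6.675%, loss ≈ 7196 × 6.675/100 ≈ 480.
Total lost output = 367 + 804 + 756 + 480 = 2407 billion.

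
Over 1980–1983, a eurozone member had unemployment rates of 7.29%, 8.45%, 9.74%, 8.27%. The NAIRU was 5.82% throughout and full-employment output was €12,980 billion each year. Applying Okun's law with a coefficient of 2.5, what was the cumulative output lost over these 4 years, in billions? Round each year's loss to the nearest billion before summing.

Year 1980: gap = -2.5 × (7.29 - 5.82) = -3.675%, loss ≈ 12980 × 3.675/100 ≈ 477.
Year 1981: gap = -2.5 × (8.45 - 5.82) = -6.575%, loss ≈ 12980 × 6.575/100 ≈ 853.
Year 1982: gap = -2.5 × (9.74 - 5.82) = -9.8%, loss ≈ 12980 × 9.8/100 ≈ 1272.
Year 1983: gap = -2.5 × (8.27 - 5.82) = -6.125%, loss ≈ 12980 × 6.125/100 ≈ 795.
Total lost output = 477 + 853 + 1272 + 795 = 3397 billion.

€3,397 billion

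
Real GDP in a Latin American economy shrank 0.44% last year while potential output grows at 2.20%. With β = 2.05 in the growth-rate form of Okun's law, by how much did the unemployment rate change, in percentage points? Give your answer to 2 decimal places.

1.29 percentage points

Growth-rate Okun's law: g_Y = g_Y* - β × Δu, so Δu = (g_Y* - g_Y)/β.
Δu = (2.2 + 0.44)/2.05 = 2.64/2.05 = 1.29 percentage points.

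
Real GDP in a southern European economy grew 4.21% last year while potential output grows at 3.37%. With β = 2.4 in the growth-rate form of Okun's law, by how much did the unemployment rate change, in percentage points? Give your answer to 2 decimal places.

-0.35 percentage points

Growth-rate Okun's law: g_Y = g_Y* - β × Δu, so Δu = (g_Y* - g_Y)/β.
Δu = (3.37 - 4.21)/2.4 = -0.84/2.4 = -0.35 percentage points.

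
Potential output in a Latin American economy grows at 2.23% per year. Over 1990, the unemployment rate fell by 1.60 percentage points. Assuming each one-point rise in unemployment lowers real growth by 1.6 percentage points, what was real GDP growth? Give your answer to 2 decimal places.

4.79%

Growth-rate Okun's law: g_Y = g_Y* - β × Δu.
g_Y = 2.23 - 1.6 × (-1.60) = 2.23 + 2.56 = 4.79%, i.e. 4.79% to 2 d.p.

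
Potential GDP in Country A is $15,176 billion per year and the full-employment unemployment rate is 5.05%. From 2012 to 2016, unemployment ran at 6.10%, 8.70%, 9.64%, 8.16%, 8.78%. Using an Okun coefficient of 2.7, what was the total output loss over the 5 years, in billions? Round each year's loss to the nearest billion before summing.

Year 2012: gap = -2.7 × (6.1 - 5.05) = -2.835%, loss ≈ 15176 × 2.835/100 ≈ 430.
Year 2013: gap = -2.7 × (8.7 - 5.05) = -9.855%, loss ≈ 15176 × 9.855/100 ≈ 1496.
Year 2014: gap = -2.7 × (9.64 - 5.05) = -12.393%, loss ≈ 15176 × 12.393/100 ≈ 1881.
Year 2015: gap = -2.7 × (8.16 - 5.05) = -8.397%, loss ≈ 15176 × 8.397/100 ≈ 1274.
Year 2016: gap = -2.7 × (8.78 - 5.05) = -10.071%, loss ≈ 15176 × 10.071/100 ≈ 1528.
Total lost output = 430 + 1496 + 1881 + 1274 + 1528 = 6609 billion.

$6,609 billion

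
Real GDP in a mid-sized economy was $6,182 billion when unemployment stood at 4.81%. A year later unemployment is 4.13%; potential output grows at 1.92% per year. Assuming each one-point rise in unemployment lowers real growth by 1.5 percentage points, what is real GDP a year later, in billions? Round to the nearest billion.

Δu = 4.13 - 4.81 = -0.68 points.
Okun's law (growth form): g_Y = g_Y* - β × Δu = 1.92 - 1.5 × (-0.68) = 1.92 + 1.02 = 2.94%.
Real GDP in the next year = 6182 × (1 + 2.94/100) = 6182 × 1.0294 ≈ 6364 billion.

$6,364 billion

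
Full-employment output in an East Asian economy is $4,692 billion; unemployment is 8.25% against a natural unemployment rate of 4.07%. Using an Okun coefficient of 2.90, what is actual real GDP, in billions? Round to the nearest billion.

$4,123 billion

Unemployment gap = 8.25 - 4.07 = 4.18 points, so the output gap is -2.9 × 4.18 = -12.122%.
Actual GDP = 4692 × (1 - 12.122/100) = 4692 × 0.87878 ≈ 4123 billion.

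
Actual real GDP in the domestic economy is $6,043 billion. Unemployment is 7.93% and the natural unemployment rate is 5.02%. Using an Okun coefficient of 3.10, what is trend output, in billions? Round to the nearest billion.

Unemployment gap = 7.93 - 5.02 = 2.91 points, so output gap = -3.1 × 2.91 = -9.021%.
Since Y = Y* × (1 + gap/100), Y* = 6043/0.90979 ≈ 6642 billion.

$6,642 billion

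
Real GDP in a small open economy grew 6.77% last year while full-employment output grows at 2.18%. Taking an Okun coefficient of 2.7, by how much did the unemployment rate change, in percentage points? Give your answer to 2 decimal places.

-1.70 percentage points

Growth-rate Okun's law: g_Y = g_Y* - β × Δu, so Δu = (g_Y* - g_Y)/β.
Δu = (2.18 - 6.77)/2.7 = -4.59/2.7 = -1.70 percentage points.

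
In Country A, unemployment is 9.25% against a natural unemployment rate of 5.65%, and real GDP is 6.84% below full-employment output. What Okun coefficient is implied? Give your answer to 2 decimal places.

β ≈ 1.90

Okun's law: output gap = -β × (u - u*).
-6.84 = -β × (9.25 - 5.65) = -β × 3.6, so β = 6.84/3.6 = 1.90.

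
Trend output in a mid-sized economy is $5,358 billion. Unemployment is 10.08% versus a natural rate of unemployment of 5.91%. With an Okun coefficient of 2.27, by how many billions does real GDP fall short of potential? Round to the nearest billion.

$507 billion

Output gap = -2.27 × (10.08 - 5.91) = -2.27 × 4.17 = -9.4659%.
Actual GDP ≈ 5358 × 0.905341 ≈ 4851 billion, so the shortfall is 5358 - 4851 = 507 billion.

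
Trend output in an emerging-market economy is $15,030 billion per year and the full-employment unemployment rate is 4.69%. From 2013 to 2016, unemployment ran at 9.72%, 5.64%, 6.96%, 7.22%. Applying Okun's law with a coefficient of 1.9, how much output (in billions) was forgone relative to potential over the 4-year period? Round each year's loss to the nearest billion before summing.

$3,077 billion

Year 2013: gap = -1.9 × (9.72 - 4.69) = -9.557%, loss ≈ 15030 × 9.557/100 ≈ 1436.
Year 2014: gap = -1.9 × (5.64 - 4.69) = -1.805%, loss ≈ 15030 × 1.805/100 ≈ 271.
Year 2015: gap = -1.9 × (6.96 - 4.69) = -4.313%, loss ≈ 15030 × 4.313/100 ≈ 648.
Year 2016: gap = -1.9 × (7.22 - 4.69) = -4.807%, loss ≈ 15030 × 4.807/100 ≈ 722.
Total lost output = 1436 + 271 + 648 + 722 = 3077 billion.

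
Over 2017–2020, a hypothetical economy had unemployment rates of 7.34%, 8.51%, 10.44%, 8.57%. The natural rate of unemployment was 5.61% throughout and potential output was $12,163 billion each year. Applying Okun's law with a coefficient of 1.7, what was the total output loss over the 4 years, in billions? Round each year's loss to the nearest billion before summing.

$2,569 billion

Year 2017: gap = -1.7 × (7.34 - 5.61) = -2.941%, loss ≈ 12163 × 2.941/100 ≈ 358.
Year 2018: gap = -1.7 × (8.51 - 5.61) = -4.93%, loss ≈ 12163 × 4.93/100 ≈ 600.
Year 2019: gap = -1.7 × (10.44 - 5.61) = -8.211%, loss ≈ 12163 × 8.211/100 ≈ 999.
Year 2020: gap = -1.7 × (8.57 - 5.61) = -5.032%, loss ≈ 12163 × 5.032/100 ≈ 612.
Total lost output = 358 + 600 + 999 + 612 = 2569 billion.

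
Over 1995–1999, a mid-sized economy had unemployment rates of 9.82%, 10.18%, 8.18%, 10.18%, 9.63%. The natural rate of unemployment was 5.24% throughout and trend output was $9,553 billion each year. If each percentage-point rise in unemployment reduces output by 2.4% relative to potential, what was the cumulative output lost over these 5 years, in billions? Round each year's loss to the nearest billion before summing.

$4,997 billion

Year 1995: gap = -2.4 × (9.82 - 5.24) = -10.992%, loss ≈ 9553 × 10.992/100 ≈ 1050.
Year 1996: gap = -2.4 × (10.18 - 5.24) = -11.856%, loss ≈ 9553 × 11.856/100 ≈ 1133.
Year 1997: gap = -2.4 × (8.18 - 5.24) = -7.056%, loss ≈ 9553 × 7.056/100 ≈ 674.
Year 1998: gap = -2.4 × (10.18 - 5.24) = -11.856%, loss ≈ 9553 × 11.856/100 ≈ 1133.
Year 1999: gap = -2.4 × (9.63 - 5.24) = -10.536%, loss ≈ 9553 × 10.536/100 ≈ 1007.
Total lost output = 1050 + 1133 + 674 + 1133 + 1007 = 4997 billion.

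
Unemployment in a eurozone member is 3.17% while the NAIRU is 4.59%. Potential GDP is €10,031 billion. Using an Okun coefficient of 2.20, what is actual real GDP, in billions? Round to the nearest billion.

Unemployment gap = 3.17 - 4.59 = -1.42 points, so the output gap is -2.2 × (-1.42) = 3.124%.
Actual GDP = 10031 × (1 + 3.124/100) = 10031 × 1.03124 ≈ 10344 billion.

€10,344 billion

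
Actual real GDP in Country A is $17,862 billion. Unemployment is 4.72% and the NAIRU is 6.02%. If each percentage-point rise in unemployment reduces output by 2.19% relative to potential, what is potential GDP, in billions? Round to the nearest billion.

Unemployment gap = 4.72 - 6.02 = -1.3 points, so output gap = -2.19 × (-1.3) = 2.847%.
Since Y = Y* × (1 + gap/100), Y* = 17862/1.02847 ≈ 17368 billion.

$17,368 billion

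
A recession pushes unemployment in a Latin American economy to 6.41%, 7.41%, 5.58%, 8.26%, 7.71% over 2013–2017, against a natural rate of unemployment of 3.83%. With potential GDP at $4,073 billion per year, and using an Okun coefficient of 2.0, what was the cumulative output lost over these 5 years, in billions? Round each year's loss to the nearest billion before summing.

$1,322 billion

Year 2013: gap = -2.0 × (6.41 - 3.83) = -5.16%, loss ≈ 4073 × 5.16/100 ≈ 210.
Year 2014: gap = -2.0 × (7.41 - 3.83) = -7.16%, loss ≈ 4073 × 7.16/100 ≈ 292.
Year 2015: gap = -2.0 × (5.58 - 3.83) = -3.5%, loss ≈ 4073 × 3.5/100 ≈ 143.
Year 2016: gap = -2.0 × (8.26 - 3.83) = -8.86%, loss ≈ 4073 × 8.86/100 ≈ 361.
Year 2017: gap = -2.0 × (7.71 - 3.83) = -7.76%, loss ≈ 4073 × 7.76/100 ≈ 316.
Total lost output = 210 + 292 + 143 + 361 + 316 = 1322 billion.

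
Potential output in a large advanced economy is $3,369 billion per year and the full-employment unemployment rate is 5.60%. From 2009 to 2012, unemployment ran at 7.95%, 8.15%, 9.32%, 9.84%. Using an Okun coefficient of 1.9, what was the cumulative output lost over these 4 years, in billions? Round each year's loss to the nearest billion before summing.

Year 2009: gap = -1.9 × (7.95 - 5.6) = -4.465%, loss ≈ 3369 × 4.465/100 ≈ 150.
Year 2010: gap = -1.9 × (8.15 - 5.6) = -4.845%, loss ≈ 3369 × 4.845/100 ≈ 163.
Year 2011: gap = -1.9 × (9.32 - 5.6) = -7.068%, loss ≈ 3369 × 7.068/100 ≈ 238.
Year 2012: gap = -1.9 × (9.84 - 5.6) = -8.056%, loss ≈ 3369 × 8.056/100 ≈ 271.
Total lost output = 150 + 163 + 238 + 271 = 822 billion.

$822 billion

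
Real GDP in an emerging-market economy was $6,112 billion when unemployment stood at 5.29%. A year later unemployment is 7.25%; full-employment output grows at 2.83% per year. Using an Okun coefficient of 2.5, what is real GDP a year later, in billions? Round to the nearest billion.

$5,985 billion

Δu = 7.25 - 5.29 = 1.96 points.
Okun's law (growth form): g_Y = g_Y* - β × Δu = 2.83 - 2.5 × (1.96) = 2.83 - 4.9 = -2.07%.
Real GDP in the next year = 6112 × (1 - 2.07/100) = 6112 × 0.9793 ≈ 5985 billion.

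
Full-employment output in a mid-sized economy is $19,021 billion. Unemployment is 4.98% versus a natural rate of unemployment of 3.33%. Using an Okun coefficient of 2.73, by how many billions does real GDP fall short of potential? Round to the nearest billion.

$857 billion

Output gap = -2.73 × (4.98 - 3.33) = -2.73 × 1.65 = -4.5045%.
Actual GDP ≈ 19021 × 0.954955 ≈ 18164 billion, so the shortfall is 19021 - 18164 = 857 billion.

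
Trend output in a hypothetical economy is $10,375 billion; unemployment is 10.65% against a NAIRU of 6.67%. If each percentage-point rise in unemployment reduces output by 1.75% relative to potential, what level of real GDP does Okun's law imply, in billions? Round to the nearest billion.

$9,652 billion

Unemployment gap = 10.65 - 6.67 = 3.98 points, so the output gap is -1.75 × 3.98 = -6.965%.
Actual GDP = 10375 × (1 - 6.965/100) = 10375 × 0.93035 ≈ 9652 billion.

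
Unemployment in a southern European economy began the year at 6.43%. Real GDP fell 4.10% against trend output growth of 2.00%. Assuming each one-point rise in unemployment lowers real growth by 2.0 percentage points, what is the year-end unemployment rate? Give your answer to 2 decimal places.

Growth-rate Okun's law: g_Y = g_Y* - β × Δu, so Δu = (g_Y* - g_Y)/β.
Δu = (2 + 4.1)/2.0 = 6.1/2.0 = 3.05 percentage points.
Year-end unemployment = 6.43 + 3.05 = 9.48%.

9.48%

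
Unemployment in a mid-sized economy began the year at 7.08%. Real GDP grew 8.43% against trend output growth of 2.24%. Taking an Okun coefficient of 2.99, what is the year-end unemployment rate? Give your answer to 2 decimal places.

Growth-rate Okun's law: g_Y = g_Y* - β × Δu, so Δu = (g_Y* - g_Y)/β.
Δu = (2.24 - 8.43)/2.99 = -6.19/2.99 = -2.07 percentage points.
Year-end unemployment = 7.08 - 2.07 = 5.01%.

5.01%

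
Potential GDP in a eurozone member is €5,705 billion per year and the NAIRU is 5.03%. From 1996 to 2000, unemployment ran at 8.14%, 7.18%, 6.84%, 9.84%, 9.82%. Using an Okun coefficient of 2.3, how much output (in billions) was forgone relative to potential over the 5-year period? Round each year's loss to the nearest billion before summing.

Year 1996: gap = -2.3 × (8.14 - 5.03) = -7.153%, loss ≈ 5705 × 7.153/100 ≈ 408.
Year 1997: gap = -2.3 × (7.18 - 5.03) = -4.945%, loss ≈ 5705 × 4.945/100 ≈ 282.
Year 1998: gap = -2.3 × (6.84 - 5.03) = -4.163%, loss ≈ 5705 × 4.163/100 ≈ 237.
Year 1999: gap = -2.3 × (9.84 - 5.03) = -11.063%, loss ≈ 5705 × 11.063/100 ≈ 631.
Year 2000: gap = -2.3 × (9.82 - 5.03) = -11.017%, loss ≈ 5705 × 11.017/100 ≈ 629.
Total lost output = 408 + 282 + 237 + 631 + 629 = 2187 billion.

€2,187 billion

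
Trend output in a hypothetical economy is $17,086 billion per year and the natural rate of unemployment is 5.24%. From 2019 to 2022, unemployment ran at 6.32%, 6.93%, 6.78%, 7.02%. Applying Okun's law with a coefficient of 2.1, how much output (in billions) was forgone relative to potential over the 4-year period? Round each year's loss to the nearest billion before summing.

$2,186 billion

Year 2019: gap = -2.1 × (6.32 - 5.24) = -2.268%, loss ≈ 17086 × 2.268/100 ≈ 388.
Year 2020: gap = -2.1 × (6.93 - 5.24) = -3.549%, loss ≈ 17086 × 3.549/100 ≈ 606.
Year 2021: gap = -2.1 × (6.78 - 5.24) = -3.234%, loss ≈ 17086 × 3.234/100 ≈ 553.
Year 2022: gap = -2.1 × (7.02 - 5.24) = -3.738%, loss ≈ 17086 × 3.738/100 ≈ 639.
Total lost output = 388 + 606 + 553 + 639 = 2186 billion.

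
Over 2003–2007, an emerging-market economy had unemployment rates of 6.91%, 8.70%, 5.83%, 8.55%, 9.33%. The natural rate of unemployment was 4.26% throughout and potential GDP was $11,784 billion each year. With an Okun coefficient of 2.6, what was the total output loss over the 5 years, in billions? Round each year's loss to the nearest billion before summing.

Year 2003: gap = -2.6 × (6.91 - 4.26) = -6.89%, loss ≈ 11784 × 6.89/100 ≈ 812.
Year 2004: gap = -2.6 × (8.7 - 4.26) = -11.544%, loss ≈ 11784 × 11.544/100 ≈ 1360.
Year 2005: gap = -2.6 × (5.83 - 4.26) = -4.082%, loss ≈ 11784 × 4.082/100 ≈ 481.
Year 2006: gap = -2.6 × (8.55 - 4.26) = -11.154%, loss ≈ 11784 × 11.154/100 ≈ 1314.
Year 2007: gap = -2.6 × (9.33 - 4.26) = -13.182%, loss ≈ 11784 × 13.182/100 ≈ 1553.
Total lost output = 812 + 1360 + 481 + 1314 + 1553 = 5520 billion.

$5,520 billion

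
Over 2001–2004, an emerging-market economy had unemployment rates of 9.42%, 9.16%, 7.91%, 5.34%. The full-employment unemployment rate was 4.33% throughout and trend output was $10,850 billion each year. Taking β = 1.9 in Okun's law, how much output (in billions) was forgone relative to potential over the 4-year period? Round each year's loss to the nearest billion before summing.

Year 2001: gap = -1.9 × (9.42 - 4.33) = -9.671%, loss ≈ 10850 × 9.671/100 ≈ 1049.
Year 2002: gap = -1.9 × (9.16 - 4.33) = -9.177%, loss ≈ 10850 × 9.177/100 ≈ 996.
Year 2003: gap = -1.9 × (7.91 - 4.33) = -6.802%, loss ≈ 10850 × 6.802/100 ≈ 738.
Year 2004: gap = -1.9 × (5.34 - 4.33) = -1.919%, loss ≈ 10850 × 1.919/100 ≈ 208.
Total lost output = 1049 + 996 + 738 + 208 = 2991 billion.

$2,991 billion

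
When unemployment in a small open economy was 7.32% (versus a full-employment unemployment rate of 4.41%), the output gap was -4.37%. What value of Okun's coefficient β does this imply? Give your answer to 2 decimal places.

Okun's law: output gap = -β × (u - u*).
-4.37 = -β × (7.32 - 4.41) = -β × 2.91, so β = 4.37/2.91 = 1.50.

β ≈ 1.50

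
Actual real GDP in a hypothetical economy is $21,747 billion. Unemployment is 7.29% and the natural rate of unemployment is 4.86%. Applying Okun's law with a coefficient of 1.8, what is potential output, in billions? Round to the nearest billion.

Unemployment gap = 7.29 - 4.86 = 2.43 points, so output gap = -1.8 × 2.43 = -4.374%.
Since Y = Y* × (1 + gap/100), Y* = 21747/0.95626 ≈ 22742 billion.

$22,742 billion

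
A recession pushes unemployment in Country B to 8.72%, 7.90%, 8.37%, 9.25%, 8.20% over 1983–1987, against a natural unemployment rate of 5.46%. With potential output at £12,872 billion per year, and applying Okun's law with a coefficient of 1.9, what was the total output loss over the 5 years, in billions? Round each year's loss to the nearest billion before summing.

£3,703 billion

Year 1983: gap = -1.9 × (8.72 - 5.46) = -6.194%, loss ≈ 12872 × 6.194/100 ≈ 797.
Year 1984: gap = -1.9 × (7.9 - 5.46) = -4.636%, loss ≈ 12872 × 4.636/100 ≈ 597.
Year 1985: gap = -1.9 × (8.37 - 5.46) = -5.529%, loss ≈ 12872 × 5.529/100 ≈ 712.
Year 1986: gap = -1.9 × (9.25 - 5.46) = -7.201%, loss ≈ 12872 × 7.201/100 ≈ 927.
Year 1987: gap = -1.9 × (8.2 - 5.46) = -5.206%, loss ≈ 12872 × 5.206/100 ≈ 670.
Total lost output = 797 + 597 + 712 + 927 + 670 = 3703 billion.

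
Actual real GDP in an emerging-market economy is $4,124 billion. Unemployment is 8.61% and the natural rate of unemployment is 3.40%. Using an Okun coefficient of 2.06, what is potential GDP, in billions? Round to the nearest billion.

Unemployment gap = 8.61 - 3.4 = 5.21 points, so output gap = -2.06 × 5.21 = -10.7326%.
Since Y = Y* × (1 + gap/100), Y* = 4124/0.892674 ≈ 4620 billion.

$4,620 billion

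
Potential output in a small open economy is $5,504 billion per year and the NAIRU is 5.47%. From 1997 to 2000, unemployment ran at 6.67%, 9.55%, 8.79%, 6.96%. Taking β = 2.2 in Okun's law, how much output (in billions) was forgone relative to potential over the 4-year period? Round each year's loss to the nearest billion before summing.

$1,221 billion

Year 1997: gap = -2.2 × (6.67 - 5.47) = -2.64%, loss ≈ 5504 × 2.64/100 ≈ 145.
Year 1998: gap = -2.2 × (9.55 - 5.47) = -8.976%, loss ≈ 5504 × 8.976/100 ≈ 494.
Year 1999: gap = -2.2 × (8.79 - 5.47) = -7.304%, loss ≈ 5504 × 7.304/100 ≈ 402.
Year 2000: gap = -2.2 × (6.96 - 5.47) = -3.278%, loss ≈ 5504 × 3.278/100 ≈ 180.
Total lost output = 145 + 494 + 402 + 180 = 1221 billion.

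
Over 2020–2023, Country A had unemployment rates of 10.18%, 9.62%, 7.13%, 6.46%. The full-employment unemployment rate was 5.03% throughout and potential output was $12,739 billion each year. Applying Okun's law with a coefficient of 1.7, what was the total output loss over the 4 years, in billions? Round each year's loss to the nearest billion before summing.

Year 2020: gap = -1.7 × (10.18 - 5.03) = -8.755%, loss ≈ 12739 × 8.755/100 ≈ 1115.
Year 2021: gap = -1.7 × (9.62 - 5.03) = -7.803%, loss ≈ 12739 × 7.803/100 ≈ 994.
Year 2022: gap = -1.7 × (7.13 - 5.03) = -3.57%, loss ≈ 12739 × 3.57/100 ≈ 455.
Year 2023: gap = -1.7 × (6.46 - 5.03) = -2.431%, loss ≈ 12739 × 2.431/100 ≈ 310.
Total lost output = 1115 + 994 + 455 + 310 = 2874 billion.

$2,874 billion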